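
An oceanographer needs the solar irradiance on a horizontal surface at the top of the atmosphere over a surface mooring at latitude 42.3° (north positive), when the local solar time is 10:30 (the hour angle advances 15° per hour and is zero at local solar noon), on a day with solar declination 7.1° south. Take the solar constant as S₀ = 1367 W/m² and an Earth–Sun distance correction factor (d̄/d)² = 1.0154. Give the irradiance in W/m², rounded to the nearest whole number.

Hour angle H = 15° × (10.5 − 12) = -22.50°.
With φ = 42.3°, δ = -7.1°, H = -22.50°: sin φ sin δ = -0.0832, cos φ cos δ cos H = 0.6781, so cos θ_z = 0.5949.
Top-of-atmosphere irradiance = S₀ (d̄/d)² cos θ_z = 1367 × 1.0154 × 0.5949 = 825.75 W/m².

826 W/m²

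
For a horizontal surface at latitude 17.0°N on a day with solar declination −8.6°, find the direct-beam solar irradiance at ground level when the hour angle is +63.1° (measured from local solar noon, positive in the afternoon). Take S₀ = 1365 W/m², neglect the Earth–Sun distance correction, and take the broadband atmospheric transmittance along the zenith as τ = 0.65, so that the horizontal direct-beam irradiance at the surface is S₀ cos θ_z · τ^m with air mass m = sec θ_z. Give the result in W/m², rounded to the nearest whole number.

171 W/m²

cos θ_z = sin(17.0°) sin(-8.6°) + cos(17.0°) cos(-8.6°) cos(63.10°) = -0.0437 + 0.4278 = 0.3841.
Air mass m = 1/cos θ_z = 1/0.3841 = 2.603; τ^m = 0.65^2.603 = 0.3258.
Surface direct beam = 1365 × 0.3841 × 0.3258 = 170.82 W/m².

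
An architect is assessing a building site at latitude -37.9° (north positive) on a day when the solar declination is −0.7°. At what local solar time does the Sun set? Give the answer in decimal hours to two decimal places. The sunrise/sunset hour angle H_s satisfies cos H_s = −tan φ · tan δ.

18.04 h

−tan φ tan δ = −(-0.7785)(-0.0122) = -0.0095; H_s = arccos(-0.0095) = 90.54°.
Sunset is at 12 + H_s/15 = 12 + 6.036 = 18.036 h local solar time.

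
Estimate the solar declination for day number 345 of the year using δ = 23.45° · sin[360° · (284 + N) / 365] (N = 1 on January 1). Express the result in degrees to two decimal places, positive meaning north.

-23.12°

360 × (284 + 345) / 365 = 620.384°; sin(620.384°) = -0.9859.
δ = 23.45 × -0.9859 = -23.119° ≈ -23.12°.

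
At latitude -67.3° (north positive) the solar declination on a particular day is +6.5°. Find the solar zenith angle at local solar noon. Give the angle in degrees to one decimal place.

73.8°

At local solar noon the hour angle is zero, so the zenith angle is |φ − δ| = |-67.3° − (6.5°)| = 73.8°.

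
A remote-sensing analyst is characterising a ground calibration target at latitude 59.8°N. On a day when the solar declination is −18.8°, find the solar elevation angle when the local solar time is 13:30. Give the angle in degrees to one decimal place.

9.3°

Hour angle H = 15° × (13.5 − 12) = 22.50°.
cos θ_z = sin(59.8°) sin(-18.8°) + cos(59.8°) cos(-18.8°) cos(22.50°) = -0.2785 + 0.4399 = 0.1614.
θ_z = arccos(0.1614) = 80.71°, so the elevation is 90° − 80.71° = 9.29°.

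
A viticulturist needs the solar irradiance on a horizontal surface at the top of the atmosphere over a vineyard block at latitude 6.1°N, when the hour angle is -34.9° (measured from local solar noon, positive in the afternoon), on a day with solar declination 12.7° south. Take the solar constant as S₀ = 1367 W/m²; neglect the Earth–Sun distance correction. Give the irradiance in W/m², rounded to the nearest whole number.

cos θ_z = sin φ sin δ + cos φ cos δ cos H = (0.1063)(-0.2198) + (0.9943)(0.9755)(0.8202) = 0.7722.
Top-of-atmosphere irradiance = S₀ cos θ_z = 1367 × 0.7722 = 1055.60 W/m².

1056 W/m²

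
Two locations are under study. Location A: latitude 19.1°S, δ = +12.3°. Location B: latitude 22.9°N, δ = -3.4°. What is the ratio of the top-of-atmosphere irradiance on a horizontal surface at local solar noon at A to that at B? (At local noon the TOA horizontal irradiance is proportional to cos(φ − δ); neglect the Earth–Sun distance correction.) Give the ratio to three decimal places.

0.952

A: cos θ_z = cos(-19.1° − (12.3°)) = 0.8536.
B: cos θ_z = cos(22.9° − (-3.4°)) = 0.8965.
Ratio A/B = 0.8536 / 0.8965 = 0.9521.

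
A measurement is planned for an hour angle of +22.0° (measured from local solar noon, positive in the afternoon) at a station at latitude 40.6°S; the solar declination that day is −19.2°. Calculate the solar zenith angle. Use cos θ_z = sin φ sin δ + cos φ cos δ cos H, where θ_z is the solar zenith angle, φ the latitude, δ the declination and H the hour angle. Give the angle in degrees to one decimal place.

28.5°

cos θ_z = sin φ sin δ + cos φ cos δ cos H = (-0.6508)(-0.3289) + (0.7593)(0.9444)(0.9272) = 0.8789.
θ_z = arccos(0.8789) = 28.49°.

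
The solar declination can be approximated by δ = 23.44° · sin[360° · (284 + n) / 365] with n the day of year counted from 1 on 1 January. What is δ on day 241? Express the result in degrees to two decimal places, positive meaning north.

+8.85°

360 × (284 + 241) / 365 = 517.808°; sin(517.808°) = 0.3777.
δ = 23.44 × 0.3777 = 8.853° ≈ +8.85°.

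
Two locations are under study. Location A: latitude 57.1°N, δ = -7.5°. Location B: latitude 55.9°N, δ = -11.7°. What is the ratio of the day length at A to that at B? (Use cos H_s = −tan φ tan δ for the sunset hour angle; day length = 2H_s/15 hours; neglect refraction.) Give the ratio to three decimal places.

A: H_s = arccos(−tan 57.1° · tan -7.5°) = 78.26°, so 2H_s/15 = 10.4347 h.
B: H_s = arccos(−tan 55.9° · tan -11.7°) = 72.19°, so 2H_s/15 = 9.6253 h.
Ratio A/B = 10.4347 / 9.6253 = 1.0841.

1.084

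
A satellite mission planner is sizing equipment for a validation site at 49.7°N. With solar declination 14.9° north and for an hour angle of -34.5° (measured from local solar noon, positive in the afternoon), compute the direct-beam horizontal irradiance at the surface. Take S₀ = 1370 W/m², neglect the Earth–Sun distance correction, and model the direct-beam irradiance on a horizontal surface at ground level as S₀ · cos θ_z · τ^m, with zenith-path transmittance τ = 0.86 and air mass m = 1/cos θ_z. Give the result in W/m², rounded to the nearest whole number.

788 W/m²

With φ = 49.7°, δ = 14.9°, H = -34.50°: sin φ sin δ = 0.1961, cos φ cos δ cos H = 0.5151, so cos θ_z = 0.7112.
Air mass m = 1/cos θ_z = 1/0.7112 = 1.406; τ^m = 0.86^1.406 = 0.8089.
Surface direct beam = 1370 × 0.7112 × 0.8089 = 788.15 W/m².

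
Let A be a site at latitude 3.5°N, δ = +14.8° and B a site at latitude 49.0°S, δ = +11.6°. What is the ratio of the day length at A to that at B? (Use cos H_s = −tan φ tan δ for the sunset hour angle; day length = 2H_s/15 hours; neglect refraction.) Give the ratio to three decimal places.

A: H_s = arccos(−tan 3.5° · tan 14.8°) = 90.93°, so 2H_s/15 = 12.1240 h.
B: H_s = arccos(−tan -49.0° · tan 11.6°) = 76.34°, so 2H_s/15 = 10.1787 h.
Ratio A/B = 12.1240 / 10.1787 = 1.1911.

1.191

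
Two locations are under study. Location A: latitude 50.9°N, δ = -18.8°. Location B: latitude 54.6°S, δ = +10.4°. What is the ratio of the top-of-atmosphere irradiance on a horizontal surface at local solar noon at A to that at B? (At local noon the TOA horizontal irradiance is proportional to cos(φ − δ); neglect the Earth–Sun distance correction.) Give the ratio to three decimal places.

A: cos θ_z = cos(50.9° − (-18.8°)) = 0.3469.
B: cos θ_z = cos(-54.6° − (10.4°)) = 0.4226.
Ratio A/B = 0.3469 / 0.4226 = 0.8209.

0.821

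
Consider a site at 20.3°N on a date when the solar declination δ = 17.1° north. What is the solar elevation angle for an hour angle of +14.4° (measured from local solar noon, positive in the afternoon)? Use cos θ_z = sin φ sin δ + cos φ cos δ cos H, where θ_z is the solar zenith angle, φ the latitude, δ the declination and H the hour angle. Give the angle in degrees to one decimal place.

With φ = 20.3°, δ = 17.1°, H = 14.40°: sin φ sin δ = 0.1020, cos φ cos δ cos H = 0.8683, so cos θ_z = 0.9703.
θ_z = arccos(0.9703) = 14.00°, so the elevation is 90° − 14.00° = 76.00°.

76.0°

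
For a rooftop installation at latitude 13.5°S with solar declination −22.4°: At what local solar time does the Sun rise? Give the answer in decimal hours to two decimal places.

−tan φ tan δ = −(-0.2401)(-0.4122) = -0.0990; H_s = arccos(-0.0990) = 95.68°.
Sunrise is at 12 − H_s/15 = 12 − 6.379 = 5.621 h local solar time.

5.62 h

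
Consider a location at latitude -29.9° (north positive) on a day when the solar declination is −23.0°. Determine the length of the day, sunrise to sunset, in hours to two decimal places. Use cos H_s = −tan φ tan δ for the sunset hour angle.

The sunset hour angle satisfies cos H_s = −tan φ tan δ = -0.2441, giving H_s = 104.13°.
Day length = 2 H_s / 15° h⁻¹ = 208.26° / 15 = 13.884 h.

13.88 hours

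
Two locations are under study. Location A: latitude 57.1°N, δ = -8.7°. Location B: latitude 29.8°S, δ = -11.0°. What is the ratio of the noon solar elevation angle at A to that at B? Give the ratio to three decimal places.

0.340

A: 90° − |57.1 − (-8.7)| = 24.20°.
B: 90° − |-29.8 − (-11.0)| = 71.20°.
Ratio A/B = 24.2000 / 71.2000 = 0.3399.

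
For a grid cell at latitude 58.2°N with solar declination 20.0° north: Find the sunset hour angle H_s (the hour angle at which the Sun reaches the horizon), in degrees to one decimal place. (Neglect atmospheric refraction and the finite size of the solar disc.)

cos H_s = −tan(58.2°) · tan(20.0°) = -0.5870, so H_s = arccos(-0.5870) = 125.94°.

125.9°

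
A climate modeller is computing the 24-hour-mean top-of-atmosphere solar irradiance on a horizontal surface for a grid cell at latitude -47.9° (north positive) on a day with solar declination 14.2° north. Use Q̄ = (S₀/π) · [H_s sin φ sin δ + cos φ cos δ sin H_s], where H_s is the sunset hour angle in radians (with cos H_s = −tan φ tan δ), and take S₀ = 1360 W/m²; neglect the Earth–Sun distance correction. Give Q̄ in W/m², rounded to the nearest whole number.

−tan φ tan δ = −(-1.1067)(0.2530) = 0.2800; H_s = arccos(0.2800) = 73.74°. In radians, H_s = 1.2870.
H_s sin φ sin δ = 1.2870 × -0.7420 × 0.2453 = -0.2343.
cos φ cos δ sin H_s = 0.6704 × 0.9694 × 0.9600 = 0.6239.
Q̄ = (1360/π) × (-0.2343 + 0.6239) = 432.90 × 0.3896 = 168.66 W/m².

169 W/m²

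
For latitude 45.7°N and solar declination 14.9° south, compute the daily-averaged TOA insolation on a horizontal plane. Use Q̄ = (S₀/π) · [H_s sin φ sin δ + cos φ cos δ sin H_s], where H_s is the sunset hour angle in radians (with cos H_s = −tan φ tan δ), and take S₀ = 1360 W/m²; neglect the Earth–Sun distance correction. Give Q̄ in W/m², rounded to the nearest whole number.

178 W/m²

The sunset hour angle satisfies cos H_s = −tan φ tan δ = 0.2727, giving H_s = 74.18°. In radians, H_s = 1.2947.
H_s sin φ sin δ = 1.2947 × 0.7157 × -0.2571 = -0.2382.
cos φ cos δ sin H_s = 0.6984 × 0.9664 × 0.9621 = 0.6494.
Q̄ = (1360/π) × (-0.2382 + 0.6494) = 432.90 × 0.4112 = 178.01 W/m².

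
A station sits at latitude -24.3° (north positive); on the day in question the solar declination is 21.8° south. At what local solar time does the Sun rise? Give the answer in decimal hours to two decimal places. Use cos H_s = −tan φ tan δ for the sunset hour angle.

5.31 h

−tan φ tan δ = −(-0.4515)(-0.4000) = -0.1806; H_s = arccos(-0.1806) = 100.40°.
Sunrise is at 12 − H_s/15 = 12 − 6.693 = 5.307 h local solar time.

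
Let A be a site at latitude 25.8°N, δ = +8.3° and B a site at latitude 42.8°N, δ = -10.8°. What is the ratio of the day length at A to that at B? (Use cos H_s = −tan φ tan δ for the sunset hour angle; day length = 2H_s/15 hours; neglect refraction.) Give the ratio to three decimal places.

1.178

A: H_s = arccos(−tan 25.8° · tan 8.3°) = 94.04°, so 2H_s/15 = 12.5387 h.
B: H_s = arccos(−tan 42.8° · tan -10.8°) = 79.83°, so 2H_s/15 = 10.6440 h.
Ratio A/B = 12.5387 / 10.6440 = 1.1780.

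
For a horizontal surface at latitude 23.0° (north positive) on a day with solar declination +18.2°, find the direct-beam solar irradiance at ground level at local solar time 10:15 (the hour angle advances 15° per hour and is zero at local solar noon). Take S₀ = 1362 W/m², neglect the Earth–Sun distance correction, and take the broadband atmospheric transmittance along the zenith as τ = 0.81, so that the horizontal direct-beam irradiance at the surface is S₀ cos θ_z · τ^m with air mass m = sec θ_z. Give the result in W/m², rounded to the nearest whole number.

Hour angle H = 15° × (10.25 − 12) = -26.25°.
cos θ_z = sin φ sin δ + cos φ cos δ cos H = (0.3907)(0.3123) + (0.9205)(0.9500)(0.8969) = 0.9063.
Air mass m = 1/cos θ_z = 1/0.9063 = 1.103; τ^m = 0.81^1.103 = 0.7926.
Surface direct beam = 1362 × 0.9063 × 0.7926 = 978.37 W/m².

978 W/m²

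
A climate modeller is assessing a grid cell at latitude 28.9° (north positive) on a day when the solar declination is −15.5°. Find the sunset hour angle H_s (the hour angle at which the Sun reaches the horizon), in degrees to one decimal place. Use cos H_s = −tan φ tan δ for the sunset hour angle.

81.2°

The sunset hour angle satisfies cos H_s = −tan φ tan δ = 0.1531, giving H_s = 81.19°.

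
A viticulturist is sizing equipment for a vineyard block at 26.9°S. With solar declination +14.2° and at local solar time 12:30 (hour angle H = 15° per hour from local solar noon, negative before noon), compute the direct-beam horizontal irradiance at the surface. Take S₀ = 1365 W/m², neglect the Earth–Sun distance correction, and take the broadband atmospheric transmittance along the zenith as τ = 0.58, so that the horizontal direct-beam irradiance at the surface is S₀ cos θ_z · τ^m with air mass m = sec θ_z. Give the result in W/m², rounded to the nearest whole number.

491 W/m²

Hour angle H = 15° × (12.5 − 12) = 7.50°.
With φ = -26.9°, δ = 14.2°, H = 7.50°: sin φ sin δ = -0.1110, cos φ cos δ cos H = 0.8572, so cos θ_z = 0.7462.
Air mass m = 1/cos θ_z = 1/0.7462 = 1.340; τ^m = 0.58^1.340 = 0.4819.
Surface direct beam = 1365 × 0.7462 × 0.4819 = 490.85 W/m².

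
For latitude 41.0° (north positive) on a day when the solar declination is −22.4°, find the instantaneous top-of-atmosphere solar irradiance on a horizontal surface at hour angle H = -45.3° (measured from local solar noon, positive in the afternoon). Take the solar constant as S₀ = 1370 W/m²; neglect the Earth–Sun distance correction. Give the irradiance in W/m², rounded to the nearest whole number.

With φ = 41.0°, δ = -22.4°, H = -45.30°: sin φ sin δ = -0.2500, cos φ cos δ cos H = 0.4908, so cos θ_z = 0.2408.
Top-of-atmosphere irradiance = S₀ cos θ_z = 1370 × 0.2408 = 329.90 W/m².

330 W/m²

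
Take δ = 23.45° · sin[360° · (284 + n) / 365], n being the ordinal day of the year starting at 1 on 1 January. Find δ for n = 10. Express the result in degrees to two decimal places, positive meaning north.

360 × (284 + 10) / 365 = 289.973°; sin(289.973°) = -0.9399.
δ = 23.45 × -0.9399 = -22.041° ≈ -22.04°.

-22.04°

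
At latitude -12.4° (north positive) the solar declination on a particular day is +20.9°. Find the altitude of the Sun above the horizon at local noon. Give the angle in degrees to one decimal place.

56.7°

At local solar noon the hour angle is zero, so the elevation is 90° − |φ − δ| = 90° − |-12.4° − (20.9°)| = 90° − 33.3° = 56.7°.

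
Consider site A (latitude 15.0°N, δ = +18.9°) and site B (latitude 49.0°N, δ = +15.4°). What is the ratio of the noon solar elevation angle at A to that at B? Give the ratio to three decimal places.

1.527

A: 90° − |15.0 − (18.9)| = 86.10°.
B: 90° − |49.0 − (15.4)| = 56.40°.
Ratio A/B = 86.1000 / 56.4000 = 1.5266.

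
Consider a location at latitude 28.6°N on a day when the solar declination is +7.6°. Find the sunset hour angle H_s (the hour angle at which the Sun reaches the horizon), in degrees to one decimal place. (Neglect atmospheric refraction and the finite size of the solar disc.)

−tan φ tan δ = −(0.5452)(0.1334) = -0.0727; H_s = arccos(-0.0727) = 94.17°.

94.2°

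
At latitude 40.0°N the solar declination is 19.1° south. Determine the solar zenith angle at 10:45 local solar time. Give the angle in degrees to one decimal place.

61.6°

Hour angle H = 15° × (10.75 − 12) = -18.75°.
cos θ_z = sin φ sin δ + cos φ cos δ cos H = (0.6428)(-0.3272) + (0.7660)(0.9449)(0.9469) = 0.4750.
θ_z = arccos(0.4750) = 61.64°.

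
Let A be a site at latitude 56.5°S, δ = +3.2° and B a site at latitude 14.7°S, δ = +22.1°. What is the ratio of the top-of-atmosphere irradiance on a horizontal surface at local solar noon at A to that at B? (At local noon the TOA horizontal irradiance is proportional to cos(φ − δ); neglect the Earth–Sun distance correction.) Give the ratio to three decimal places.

A: cos θ_z = cos(-56.5° − (3.2°)) = 0.5045.
B: cos θ_z = cos(-14.7° − (22.1°)) = 0.8007.
Ratio A/B = 0.5045 / 0.8007 = 0.6301.

0.630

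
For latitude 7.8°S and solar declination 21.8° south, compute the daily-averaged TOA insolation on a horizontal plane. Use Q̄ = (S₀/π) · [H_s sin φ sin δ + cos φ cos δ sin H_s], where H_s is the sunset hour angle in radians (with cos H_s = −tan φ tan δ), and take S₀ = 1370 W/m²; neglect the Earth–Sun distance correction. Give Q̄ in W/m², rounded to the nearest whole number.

The sunset hour angle satisfies cos H_s = −tan φ tan δ = -0.0548, giving H_s = 93.14°. In radians, H_s = 1.6256.
H_s sin φ sin δ = 1.6256 × -0.1357 × -0.3714 = 0.0819.
cos φ cos δ sin H_s = 0.9907 × 0.9285 × 0.9985 = 0.9185.
Q̄ = (1370/π) × (0.0819 + 0.9185) = 436.08 × 1.0004 = 436.25 W/m².

436 W/m²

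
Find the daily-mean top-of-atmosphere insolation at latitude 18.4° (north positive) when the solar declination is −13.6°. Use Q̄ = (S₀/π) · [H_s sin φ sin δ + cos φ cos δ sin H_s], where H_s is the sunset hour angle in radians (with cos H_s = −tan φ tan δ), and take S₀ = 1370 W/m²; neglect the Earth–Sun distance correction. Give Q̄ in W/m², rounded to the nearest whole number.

The sunset hour angle satisfies cos H_s = −tan φ tan δ = 0.0805, giving H_s = 85.38°. In radians, H_s = 1.4902.
H_s sin φ sin δ = 1.4902 × 0.3156 × -0.2351 = -0.1106.
cos φ cos δ sin H_s = 0.9489 × 0.9720 × 0.9968 = 0.9194.
Q̄ = (1370/π) × (-0.1106 + 0.9194) = 436.08 × 0.8088 = 352.70 W/m².

353 W/m²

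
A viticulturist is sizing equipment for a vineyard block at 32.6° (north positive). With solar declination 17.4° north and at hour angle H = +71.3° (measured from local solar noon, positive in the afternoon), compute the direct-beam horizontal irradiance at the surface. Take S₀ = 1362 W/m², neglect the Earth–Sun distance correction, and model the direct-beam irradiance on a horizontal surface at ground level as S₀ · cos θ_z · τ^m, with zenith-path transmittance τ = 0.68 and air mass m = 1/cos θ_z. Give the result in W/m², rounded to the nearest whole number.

227 W/m²

cos θ_z = sin(32.6°) sin(17.4°) + cos(32.6°) cos(17.4°) cos(71.30°) = 0.1611 + 0.2577 = 0.4188.
Air mass m = 1/cos θ_z = 1/0.4188 = 2.388; τ^m = 0.68^2.388 = 0.3981.
Surface direct beam = 1362 × 0.4188 × 0.3981 = 227.08 W/m².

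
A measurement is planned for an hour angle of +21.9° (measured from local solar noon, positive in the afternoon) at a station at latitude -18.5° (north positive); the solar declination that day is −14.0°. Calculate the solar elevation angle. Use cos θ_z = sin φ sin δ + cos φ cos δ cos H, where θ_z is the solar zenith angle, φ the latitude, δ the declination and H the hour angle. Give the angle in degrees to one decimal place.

68.5°

With φ = -18.5°, δ = -14.0°, H = 21.90°: sin φ sin δ = 0.0768, cos φ cos δ cos H = 0.8538, so cos θ_z = 0.9306.
θ_z = arccos(0.9306) = 21.47°, so the elevation is 90° − 21.47° = 68.53°.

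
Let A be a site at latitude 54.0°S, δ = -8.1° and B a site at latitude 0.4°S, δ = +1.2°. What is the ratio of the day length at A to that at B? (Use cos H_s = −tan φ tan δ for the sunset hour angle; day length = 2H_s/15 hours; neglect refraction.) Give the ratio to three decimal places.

1.126

A: H_s = arccos(−tan -54.0° · tan -8.1°) = 101.30°, so 2H_s/15 = 13.5067 h.
B: H_s = arccos(−tan -0.4° · tan 1.2°) = 89.99°, so 2H_s/15 = 11.9987 h.
Ratio A/B = 13.5067 / 11.9987 = 1.1257.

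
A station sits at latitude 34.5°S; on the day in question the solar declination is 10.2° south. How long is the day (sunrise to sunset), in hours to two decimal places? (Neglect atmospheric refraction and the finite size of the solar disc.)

12.95 hours

−tan φ tan δ = −(-0.6873)(-0.1799) = -0.1236; H_s = arccos(-0.1236) = 97.10°.
Day length = 2 H_s / 15° h⁻¹ = 194.20° / 15 = 12.947 h.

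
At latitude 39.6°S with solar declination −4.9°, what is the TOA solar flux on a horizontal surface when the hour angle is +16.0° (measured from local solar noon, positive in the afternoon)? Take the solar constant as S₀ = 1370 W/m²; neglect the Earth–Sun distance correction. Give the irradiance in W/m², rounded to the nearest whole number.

cos θ_z = sin φ sin δ + cos φ cos δ cos H = (-0.6374)(-0.0854) + (0.7705)(0.9963)(0.9613) = 0.7924.
Top-of-atmosphere irradiance = S₀ cos θ_z = 1370 × 0.7924 = 1085.59 W/m².

1086 W/m²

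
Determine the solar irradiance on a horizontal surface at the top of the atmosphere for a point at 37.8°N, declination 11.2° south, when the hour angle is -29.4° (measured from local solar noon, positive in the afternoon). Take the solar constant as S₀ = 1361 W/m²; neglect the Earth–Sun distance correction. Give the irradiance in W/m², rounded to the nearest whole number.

757 W/m²

cos θ_z = sin(37.8°) sin(-11.2°) + cos(37.8°) cos(-11.2°) cos(-29.40°) = -0.1190 + 0.6753 = 0.5563.
Top-of-atmosphere irradiance = S₀ cos θ_z = 1361 × 0.5563 = 757.12 W/m².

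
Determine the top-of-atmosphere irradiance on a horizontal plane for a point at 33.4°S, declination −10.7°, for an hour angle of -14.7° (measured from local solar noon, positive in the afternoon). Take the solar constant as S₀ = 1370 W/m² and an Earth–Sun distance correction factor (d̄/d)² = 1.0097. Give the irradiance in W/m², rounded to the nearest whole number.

cos θ_z = sin φ sin δ + cos φ cos δ cos H = (-0.5505)(-0.1857) + (0.8348)(0.9826)(0.9673) = 0.8957.
Top-of-atmosphere irradiance = S₀ (d̄/d)² cos θ_z = 1370 × 1.0097 × 0.8957 = 1239.01 W/m².

1239 W/m²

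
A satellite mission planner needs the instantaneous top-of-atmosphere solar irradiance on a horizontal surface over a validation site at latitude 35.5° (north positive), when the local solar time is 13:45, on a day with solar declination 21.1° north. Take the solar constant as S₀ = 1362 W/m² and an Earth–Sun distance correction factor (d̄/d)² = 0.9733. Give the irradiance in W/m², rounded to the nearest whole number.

1180 W/m²

Hour angle H = 15° × (13.75 − 12) = 26.25°.
cos θ_z = sin(35.5°) sin(21.1°) + cos(35.5°) cos(21.1°) cos(26.25°) = 0.2091 + 0.6812 = 0.8903.
Top-of-atmosphere irradiance = S₀ (d̄/d)² cos θ_z = 1362 × 0.9733 × 0.8903 = 1180.21 W/m².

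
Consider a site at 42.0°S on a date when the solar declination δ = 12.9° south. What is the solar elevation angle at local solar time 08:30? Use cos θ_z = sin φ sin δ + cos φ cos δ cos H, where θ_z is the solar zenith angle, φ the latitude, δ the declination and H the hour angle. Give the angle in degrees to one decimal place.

Hour angle H = 15° × (8.5 − 12) = -52.50°.
cos θ_z = sin φ sin δ + cos φ cos δ cos H = (-0.6691)(-0.2233) + (0.7431)(0.9748)(0.6088) = 0.5904.
θ_z = arccos(0.5904) = 53.81°, so the elevation is 90° − 53.81° = 36.19°.

36.2°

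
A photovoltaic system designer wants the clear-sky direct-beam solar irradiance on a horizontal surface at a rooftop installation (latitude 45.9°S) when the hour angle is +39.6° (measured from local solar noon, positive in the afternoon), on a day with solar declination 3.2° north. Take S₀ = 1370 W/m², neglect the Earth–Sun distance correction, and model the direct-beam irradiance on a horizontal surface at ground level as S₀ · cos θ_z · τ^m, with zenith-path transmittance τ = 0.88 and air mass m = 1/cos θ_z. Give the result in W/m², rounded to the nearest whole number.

With φ = -45.9°, δ = 3.2°, H = 39.60°: sin φ sin δ = -0.0401, cos φ cos δ cos H = 0.5354, so cos θ_z = 0.4953.
Air mass m = 1/cos θ_z = 1/0.4953 = 2.019; τ^m = 0.88^2.019 = 0.7725.
Surface direct beam = 1370 × 0.4953 × 0.7725 = 524.19 W/m².

524 W/m²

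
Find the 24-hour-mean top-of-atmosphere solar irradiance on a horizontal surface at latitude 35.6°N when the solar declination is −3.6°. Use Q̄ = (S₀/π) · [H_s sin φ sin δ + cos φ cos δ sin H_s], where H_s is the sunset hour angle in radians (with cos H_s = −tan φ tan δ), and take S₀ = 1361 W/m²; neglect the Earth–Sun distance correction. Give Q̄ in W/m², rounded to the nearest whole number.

327 W/m²

−tan φ tan δ = −(0.7159)(-0.0629) = 0.0450; H_s = arccos(0.0450) = 87.42°. In radians, H_s = 1.5258.
H_s sin φ sin δ = 1.5258 × 0.5821 × -0.0628 = -0.0558.
cos φ cos δ sin H_s = 0.8131 × 0.9980 × 0.9990 = 0.8107.
Q̄ = (1361/π) × (-0.0558 + 0.8107) = 433.22 × 0.7549 = 327.04 W/m².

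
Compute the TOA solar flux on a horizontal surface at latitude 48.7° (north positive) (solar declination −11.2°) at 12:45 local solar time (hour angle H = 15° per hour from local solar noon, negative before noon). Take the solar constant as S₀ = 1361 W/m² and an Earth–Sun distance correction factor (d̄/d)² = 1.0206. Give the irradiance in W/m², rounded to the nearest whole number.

Hour angle H = 15° × (12.75 − 12) = 11.25°.
With φ = 48.7°, δ = -11.2°, H = 11.25°: sin φ sin δ = -0.1459, cos φ cos δ cos H = 0.6350, so cos θ_z = 0.4891.
Top-of-atmosphere irradiance = S₀ (d̄/d)² cos θ_z = 1361 × 1.0206 × 0.4891 = 679.38 W/m².

679 W/m²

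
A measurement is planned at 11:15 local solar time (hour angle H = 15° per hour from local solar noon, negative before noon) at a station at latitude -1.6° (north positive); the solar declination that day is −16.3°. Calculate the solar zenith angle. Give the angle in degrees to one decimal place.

Hour angle H = 15° × (11.25 − 12) = -11.25°.
cos θ_z = sin(-1.6°) sin(-16.3°) + cos(-1.6°) cos(-16.3°) cos(-11.25°) = 0.0078 + 0.9410 = 0.9488.
θ_z = arccos(0.9488) = 18.41°.

18.4°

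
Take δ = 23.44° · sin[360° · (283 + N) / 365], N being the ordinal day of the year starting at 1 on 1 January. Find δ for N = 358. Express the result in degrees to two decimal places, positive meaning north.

-23.42°

360 × (283 + 358) / 365 = 632.219°; sin(632.219°) = -0.9993.
δ = 23.44 × -0.9993 = -23.424° ≈ -23.42°.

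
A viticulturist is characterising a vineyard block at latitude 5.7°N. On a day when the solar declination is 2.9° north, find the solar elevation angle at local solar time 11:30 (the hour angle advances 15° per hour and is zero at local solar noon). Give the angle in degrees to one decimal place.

Hour angle H = 15° × (11.5 − 12) = -7.50°.
cos θ_z = sin φ sin δ + cos φ cos δ cos H = (0.0993)(0.0506) + (0.9951)(0.9987)(0.9914) = 0.9903.
θ_z = arccos(0.9903) = 7.99°, so the elevation is 90° − 7.99° = 82.01°.

82.0°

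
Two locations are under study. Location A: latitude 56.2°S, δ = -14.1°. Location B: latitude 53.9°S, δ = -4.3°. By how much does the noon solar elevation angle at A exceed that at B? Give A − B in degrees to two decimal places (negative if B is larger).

A: 90° − |-56.2 − (-14.1)| = 47.90°.
B: 90° − |-53.9 − (-4.3)| = 40.40°.
A − B = 47.90 − 40.40 = 7.50°.

+7.50°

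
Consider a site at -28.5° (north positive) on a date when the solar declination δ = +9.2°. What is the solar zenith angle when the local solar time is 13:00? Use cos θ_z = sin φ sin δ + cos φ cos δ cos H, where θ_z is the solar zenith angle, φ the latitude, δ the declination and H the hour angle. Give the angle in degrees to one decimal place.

40.4°

Hour angle H = 15° × (13 − 12) = 15.00°.
cos θ_z = sin φ sin δ + cos φ cos δ cos H = (-0.4772)(0.1599) + (0.8788)(0.9871)(0.9659) = 0.7616.
θ_z = arccos(0.7616) = 40.39°.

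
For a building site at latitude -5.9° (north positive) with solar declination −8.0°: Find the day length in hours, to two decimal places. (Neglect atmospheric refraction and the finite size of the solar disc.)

12.11 hours

−tan φ tan δ = −(-0.1033)(-0.1405) = -0.0145; H_s = arccos(-0.0145) = 90.83°.
Day length = 2 H_s / 15° h⁻¹ = 181.66° / 15 = 12.111 h.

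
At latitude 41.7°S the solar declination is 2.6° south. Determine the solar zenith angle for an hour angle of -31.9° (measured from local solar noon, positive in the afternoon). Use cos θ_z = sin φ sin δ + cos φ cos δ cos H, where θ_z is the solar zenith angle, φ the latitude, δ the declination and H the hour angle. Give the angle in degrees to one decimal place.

cos θ_z = sin(-41.7°) sin(-2.6°) + cos(-41.7°) cos(-2.6°) cos(-31.90°) = 0.0302 + 0.6332 = 0.6634.
θ_z = arccos(0.6634) = 48.44°.

48.4°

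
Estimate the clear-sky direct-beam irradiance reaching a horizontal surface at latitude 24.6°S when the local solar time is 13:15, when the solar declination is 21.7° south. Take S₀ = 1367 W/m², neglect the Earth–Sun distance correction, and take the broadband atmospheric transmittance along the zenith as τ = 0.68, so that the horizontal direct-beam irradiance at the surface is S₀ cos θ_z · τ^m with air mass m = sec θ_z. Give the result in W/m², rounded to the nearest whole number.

870 W/m²

Hour angle H = 15° × (13.25 − 12) = 18.75°.
cos θ_z = sin φ sin δ + cos φ cos δ cos H = (-0.4163)(-0.3697) + (0.9092)(0.9291)(0.9469) = 0.9538.
Air mass m = 1/cos θ_z = 1/0.9538 = 1.048; τ^m = 0.68^1.048 = 0.6675.
Surface direct beam = 1367 × 0.9538 × 0.6675 = 870.32 W/m².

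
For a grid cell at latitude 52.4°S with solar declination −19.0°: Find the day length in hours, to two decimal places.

15.54 hours

−tan φ tan δ = −(-1.2985)(-0.3443) = -0.4471; H_s = arccos(-0.4471) = 116.56°.
Day length = 2 H_s / 15° h⁻¹ = 233.12° / 15 = 15.541 h.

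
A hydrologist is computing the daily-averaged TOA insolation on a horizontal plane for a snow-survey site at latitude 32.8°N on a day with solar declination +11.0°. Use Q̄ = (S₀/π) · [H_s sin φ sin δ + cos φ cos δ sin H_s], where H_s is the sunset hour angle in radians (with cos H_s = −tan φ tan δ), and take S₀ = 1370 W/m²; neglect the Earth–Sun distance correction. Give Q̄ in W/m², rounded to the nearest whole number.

433 W/m²

cos H_s = −tan(32.8°) · tan(11.0°) = -0.1253, so H_s = arccos(-0.1253) = 97.20°. In radians, H_s = 1.6965.
H_s sin φ sin δ = 1.6965 × 0.5417 × 0.1908 = 0.1753.
cos φ cos δ sin H_s = 0.8406 × 0.9816 × 0.9921 = 0.8186.
Q̄ = (1370/π) × (0.1753 + 0.8186) = 436.08 × 0.9939 = 433.42 W/m².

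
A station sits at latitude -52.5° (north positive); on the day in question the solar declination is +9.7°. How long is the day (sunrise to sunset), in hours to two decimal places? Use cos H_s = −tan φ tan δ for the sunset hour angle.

10.28 hours

−tan φ tan δ = −(-1.3032)(0.1709) = 0.2227; H_s = arccos(0.2227) = 77.13°.
Day length = 2 H_s / 15° h⁻¹ = 154.26° / 15 = 10.284 h.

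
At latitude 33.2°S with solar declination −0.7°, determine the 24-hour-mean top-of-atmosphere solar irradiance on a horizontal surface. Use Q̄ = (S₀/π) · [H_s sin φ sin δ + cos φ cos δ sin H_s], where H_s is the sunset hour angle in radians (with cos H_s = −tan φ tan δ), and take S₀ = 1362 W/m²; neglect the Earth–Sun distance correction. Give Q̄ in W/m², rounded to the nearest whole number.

367 W/m²

cos H_s = −tan(-33.2°) · tan(-0.7°) = -0.0080, so H_s = arccos(-0.0080) = 90.46°. In radians, H_s = 1.5788.
H_s sin φ sin δ = 1.5788 × -0.5476 × -0.0122 = 0.0105.
cos φ cos δ sin H_s = 0.8368 × 0.9999 × 1.0000 = 0.8367.
Q̄ = (1362/π) × (0.0105 + 0.8367) = 433.54 × 0.8472 = 367.30 W/m².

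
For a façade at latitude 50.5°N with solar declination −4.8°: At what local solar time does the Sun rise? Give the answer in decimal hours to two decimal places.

6.39 h

−tan φ tan δ = −(1.2131)(-0.0840) = 0.1019; H_s = arccos(0.1019) = 84.15°.
Sunrise is at 12 − H_s/15 = 12 − 5.610 = 6.390 h local solar time.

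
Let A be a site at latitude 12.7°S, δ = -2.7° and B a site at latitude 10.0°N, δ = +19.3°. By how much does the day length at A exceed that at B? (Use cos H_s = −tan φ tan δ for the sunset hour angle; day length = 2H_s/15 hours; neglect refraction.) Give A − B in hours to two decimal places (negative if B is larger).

-0.39 h

A: H_s = arccos(−tan -12.7° · tan -2.7°) = 90.61°, so 2H_s/15 = 12.0813 h.
B: H_s = arccos(−tan 10.0° · tan 19.3°) = 93.54°, so 2H_s/15 = 12.4720 h.
A − B = 12.0813 − 12.4720 = -0.3907 h.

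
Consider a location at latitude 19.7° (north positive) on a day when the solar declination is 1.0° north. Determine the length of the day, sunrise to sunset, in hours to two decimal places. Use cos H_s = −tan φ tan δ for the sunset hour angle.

cos H_s = −tan(19.7°) · tan(1.0°) = -0.0062, so H_s = arccos(-0.0062) = 90.36°.
Day length = 2 H_s / 15° h⁻¹ = 180.72° / 15 = 12.048 h.

12.05 hours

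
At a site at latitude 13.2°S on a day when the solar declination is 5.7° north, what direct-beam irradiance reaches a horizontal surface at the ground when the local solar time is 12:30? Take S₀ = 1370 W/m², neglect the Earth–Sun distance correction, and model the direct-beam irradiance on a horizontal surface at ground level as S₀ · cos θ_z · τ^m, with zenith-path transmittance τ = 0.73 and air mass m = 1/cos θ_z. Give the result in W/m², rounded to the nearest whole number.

Hour angle H = 15° × (12.5 − 12) = 7.50°.
With φ = -13.2°, δ = 5.7°, H = 7.50°: sin φ sin δ = -0.0227, cos φ cos δ cos H = 0.9605, so cos θ_z = 0.9378.
Air mass m = 1/cos θ_z = 1/0.9378 = 1.066; τ^m = 0.73^1.066 = 0.7150.
Surface direct beam = 1370 × 0.9378 × 0.7150 = 918.62 W/m².

919 W/m²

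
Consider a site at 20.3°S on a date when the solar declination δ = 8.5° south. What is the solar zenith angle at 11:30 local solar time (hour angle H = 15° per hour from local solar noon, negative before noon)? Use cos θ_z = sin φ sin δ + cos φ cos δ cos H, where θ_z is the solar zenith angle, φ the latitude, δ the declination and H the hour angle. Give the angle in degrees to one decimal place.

Hour angle H = 15° × (11.5 − 12) = -7.50°.
With φ = -20.3°, δ = -8.5°, H = -7.50°: sin φ sin δ = 0.0513, cos φ cos δ cos H = 0.9197, so cos θ_z = 0.9710.
θ_z = arccos(0.9710) = 13.83°.

13.8°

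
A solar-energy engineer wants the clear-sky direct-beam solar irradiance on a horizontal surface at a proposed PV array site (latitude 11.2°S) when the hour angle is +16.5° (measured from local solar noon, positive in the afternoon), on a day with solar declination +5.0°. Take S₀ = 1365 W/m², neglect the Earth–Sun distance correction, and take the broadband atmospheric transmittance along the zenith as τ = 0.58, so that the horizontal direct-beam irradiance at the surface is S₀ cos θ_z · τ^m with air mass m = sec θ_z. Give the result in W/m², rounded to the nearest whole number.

cos θ_z = sin φ sin δ + cos φ cos δ cos H = (-0.1942)(0.0872) + (0.9810)(0.9962)(0.9588) = 0.9201.
Air mass m = 1/cos θ_z = 1/0.9201 = 1.087; τ^m = 0.58^1.087 = 0.5532.
Surface direct beam = 1365 × 0.9201 × 0.5532 = 694.78 W/m².

695 W/m²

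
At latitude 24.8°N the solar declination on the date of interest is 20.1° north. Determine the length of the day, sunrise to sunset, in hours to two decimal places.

13.30 hours

−tan φ tan δ = −(0.4621)(0.3659) = -0.1691; H_s = arccos(-0.1691) = 99.74°.
Day length = 2 H_s / 15° h⁻¹ = 199.48° / 15 = 13.299 h.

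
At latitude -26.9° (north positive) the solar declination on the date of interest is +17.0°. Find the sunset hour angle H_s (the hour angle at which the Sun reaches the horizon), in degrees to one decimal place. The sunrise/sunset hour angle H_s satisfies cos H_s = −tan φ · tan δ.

The sunset hour angle satisfies cos H_s = −tan φ tan δ = 0.1551, giving H_s = 81.08°.

81.1°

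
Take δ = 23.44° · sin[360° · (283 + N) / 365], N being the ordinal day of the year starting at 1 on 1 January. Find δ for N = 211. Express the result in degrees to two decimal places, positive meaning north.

360 × (283 + 211) / 365 = 487.233°; sin(487.233°) = 0.7962.
δ = 23.44 × 0.7962 = 18.663° ≈ +18.66°.

+18.66°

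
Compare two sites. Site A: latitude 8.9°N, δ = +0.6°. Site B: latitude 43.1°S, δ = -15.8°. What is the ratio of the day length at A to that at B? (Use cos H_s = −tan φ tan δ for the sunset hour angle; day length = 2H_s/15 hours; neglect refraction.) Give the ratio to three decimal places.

A: H_s = arccos(−tan 8.9° · tan 0.6°) = 90.09°, so 2H_s/15 = 12.0120 h.
B: H_s = arccos(−tan -43.1° · tan -15.8°) = 105.36°, so 2H_s/15 = 14.0480 h.
Ratio A/B = 12.0120 / 14.0480 = 0.8551.

0.855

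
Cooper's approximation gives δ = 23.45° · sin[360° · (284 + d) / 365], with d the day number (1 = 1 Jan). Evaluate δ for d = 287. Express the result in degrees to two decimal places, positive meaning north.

360 × (284 + 287) / 365 = 563.178°; sin(563.178°) = -0.3936.
δ = 23.45 × -0.3936 = -9.230° ≈ -9.23°.

-9.23°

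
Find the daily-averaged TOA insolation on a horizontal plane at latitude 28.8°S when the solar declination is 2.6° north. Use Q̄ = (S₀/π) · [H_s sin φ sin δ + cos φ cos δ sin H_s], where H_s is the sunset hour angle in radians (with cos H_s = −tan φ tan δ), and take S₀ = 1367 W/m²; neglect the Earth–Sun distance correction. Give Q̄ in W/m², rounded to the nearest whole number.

366 W/m²

cos H_s = −tan(-28.8°) · tan(2.6°) = 0.0250, so H_s = arccos(0.0250) = 88.57°. In radians, H_s = 1.5458.
H_s sin φ sin δ = 1.5458 × -0.4818 × 0.0454 = -0.0338.
cos φ cos δ sin H_s = 0.8763 × 0.9990 × 0.9997 = 0.8752.
Q̄ = (1367/π) × (-0.0338 + 0.8752) = 435.13 × 0.8414 = 366.12 W/m².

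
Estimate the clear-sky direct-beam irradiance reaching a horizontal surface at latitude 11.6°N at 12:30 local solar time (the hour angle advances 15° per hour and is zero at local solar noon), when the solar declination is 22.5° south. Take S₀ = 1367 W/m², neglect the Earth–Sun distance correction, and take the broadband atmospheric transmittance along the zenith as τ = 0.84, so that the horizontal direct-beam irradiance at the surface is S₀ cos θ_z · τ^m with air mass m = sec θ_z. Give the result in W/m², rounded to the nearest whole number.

Hour angle H = 15° × (12.5 − 12) = 7.50°.
cos θ_z = sin(11.6°) sin(-22.5°) + cos(11.6°) cos(-22.5°) cos(7.50°) = -0.0769 + 0.8973 = 0.8204.
Air mass m = 1/cos θ_z = 1/0.8204 = 1.219; τ^m = 0.84^1.219 = 0.8085.
Surface direct beam = 1367 × 0.8204 × 0.8085 = 906.72 W/m².

907 W/m²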